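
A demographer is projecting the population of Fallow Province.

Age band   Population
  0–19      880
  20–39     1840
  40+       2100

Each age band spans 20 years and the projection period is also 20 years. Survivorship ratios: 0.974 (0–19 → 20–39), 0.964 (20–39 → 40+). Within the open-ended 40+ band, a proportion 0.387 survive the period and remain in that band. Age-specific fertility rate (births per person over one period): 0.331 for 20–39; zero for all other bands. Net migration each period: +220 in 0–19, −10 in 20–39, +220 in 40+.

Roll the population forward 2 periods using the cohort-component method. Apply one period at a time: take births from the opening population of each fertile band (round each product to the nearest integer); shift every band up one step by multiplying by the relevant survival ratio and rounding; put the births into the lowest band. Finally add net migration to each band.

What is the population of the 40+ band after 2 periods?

2123

(Bands numbered youngest = 1 to oldest = 3.)
After projecting period 1:
Births: 1840 × 0.331 = 609
Band 2: 880 × 0.974 = 857
Band 3: 1840 × 0.964 + 2100 × 0.387 = 1774 + 813 = 2587
Net migration: Band 1 + 220 → 829; Band 2 − 10 → 847; Band 3 + 220 → 2807
Population now: 0–19=829, 20–39=847, 40+=2807
After projecting period 2:
Births: 847 × 0.331 = 280
Band 2: 829 × 0.974 = 807
Band 3: 847 × 0.964 + 2807 × 0.387 = 817 + 1086 = 1903
Net migration: Band 1 + 220 → 500; Band 2 − 10 → 797; Band 3 + 220 → 2123
Population now: 0–19=500, 20–39=797, 40+=2123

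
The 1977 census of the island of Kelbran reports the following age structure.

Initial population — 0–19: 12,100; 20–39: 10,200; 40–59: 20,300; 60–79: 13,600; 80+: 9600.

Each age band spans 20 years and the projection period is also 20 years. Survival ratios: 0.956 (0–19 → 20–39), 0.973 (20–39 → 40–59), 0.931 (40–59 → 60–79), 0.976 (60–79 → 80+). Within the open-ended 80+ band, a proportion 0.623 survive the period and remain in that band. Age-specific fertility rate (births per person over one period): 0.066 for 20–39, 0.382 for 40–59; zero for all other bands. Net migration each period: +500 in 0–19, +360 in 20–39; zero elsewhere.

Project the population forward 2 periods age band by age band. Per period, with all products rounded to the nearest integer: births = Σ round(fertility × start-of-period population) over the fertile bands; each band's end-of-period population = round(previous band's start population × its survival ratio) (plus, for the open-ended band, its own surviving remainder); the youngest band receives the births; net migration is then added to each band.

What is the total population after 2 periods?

Numbering the groups 1..5 from youngest to oldest:
— Period 1 —
Births: 10200 × 0.066 = 673 ; 20300 × 0.382 = 7755 — total 8428
Group 2: 12100 × 0.956 = 11568
Group 3: 10200 × 0.973 = 9925
Group 4: 20300 × 0.931 = 18899
Group 5: 13600 × 0.976 + 9600 × 0.623 = 13274 + 5981 = 19255
Net migration: Group 1 + 500 → 8928; Group 2 + 360 → 11928
→ [8928, 11928, 9925, 18899, 19255]
— Period 2 —
Births: 11928 × 0.066 = 787 ; 9925 × 0.382 = 3791 — total 4578
Group 2: 8928 × 0.956 = 8535
Group 3: 11928 × 0.973 = 11606
Group 4: 9925 × 0.931 = 9240
Group 5: 18899 × 0.976 + 19255 × 0.623 = 18445 + 11996 = 30441
Net migration: Group 1 + 500 → 5078; Group 2 + 360 → 8895
→ [5078, 8895, 11606, 9240, 30441]
Total after period 2: 5078 + 8895 + 11606 + 9240 + 30441 = 65260

65260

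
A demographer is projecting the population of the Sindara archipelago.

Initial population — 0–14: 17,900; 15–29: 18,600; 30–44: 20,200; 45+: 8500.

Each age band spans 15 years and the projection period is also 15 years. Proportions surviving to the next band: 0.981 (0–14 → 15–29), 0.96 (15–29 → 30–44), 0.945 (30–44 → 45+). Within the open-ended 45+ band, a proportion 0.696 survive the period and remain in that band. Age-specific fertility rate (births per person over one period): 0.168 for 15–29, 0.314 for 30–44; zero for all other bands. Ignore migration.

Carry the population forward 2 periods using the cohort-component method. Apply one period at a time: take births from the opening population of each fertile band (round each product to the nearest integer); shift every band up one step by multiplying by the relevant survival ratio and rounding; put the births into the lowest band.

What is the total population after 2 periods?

68980

Period 1:
Births: 18600 × 0.168 = 3125 ; 20200 × 0.314 = 6343 → 9468
15–29: 17900 × 0.981 = 17560
30–44: 18600 × 0.96 = 17856
45+: 20200 × 0.945 + 8500 × 0.696 = 19089 + 5916 = 25005
Giving 9468 / 17560 / 17856 / 25005.
Period 2:
Births: 17560 × 0.168 = 2950 ; 17856 × 0.314 = 5607 → 8557
15–29: 9468 × 0.981 = 9288
30–44: 17560 × 0.96 = 16858
45+: 17856 × 0.945 + 25005 × 0.696 = 16874 + 17403 = 34277
Giving 8557 / 9288 / 16858 / 34277.
Total after period 2: 8557 + 9288 + 16858 + 34277 = 68980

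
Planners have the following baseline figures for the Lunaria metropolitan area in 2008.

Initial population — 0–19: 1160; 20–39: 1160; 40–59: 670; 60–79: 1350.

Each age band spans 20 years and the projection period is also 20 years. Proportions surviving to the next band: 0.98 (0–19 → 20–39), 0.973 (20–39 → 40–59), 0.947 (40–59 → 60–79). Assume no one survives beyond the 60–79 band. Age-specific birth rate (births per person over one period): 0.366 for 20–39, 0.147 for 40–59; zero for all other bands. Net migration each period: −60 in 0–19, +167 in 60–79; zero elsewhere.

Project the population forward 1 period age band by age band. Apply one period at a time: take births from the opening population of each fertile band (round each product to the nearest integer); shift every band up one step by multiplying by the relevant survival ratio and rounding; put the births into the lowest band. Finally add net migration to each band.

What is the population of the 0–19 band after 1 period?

463

(Bands numbered youngest = 1 to oldest = 4.)
After projecting period 1:
Births: 1160 × 0.366 = 425  |  670 × 0.147 = 98 → total 523
Band 2: 1160 × 0.98 = 1137
Band 3: 1160 × 0.973 = 1129
Band 4: 670 × 0.947 = 634
Net migration: Band 1 − 60 → 463; Band 4 + 167 → 801
End of period: [463, 1137, 1129, 801]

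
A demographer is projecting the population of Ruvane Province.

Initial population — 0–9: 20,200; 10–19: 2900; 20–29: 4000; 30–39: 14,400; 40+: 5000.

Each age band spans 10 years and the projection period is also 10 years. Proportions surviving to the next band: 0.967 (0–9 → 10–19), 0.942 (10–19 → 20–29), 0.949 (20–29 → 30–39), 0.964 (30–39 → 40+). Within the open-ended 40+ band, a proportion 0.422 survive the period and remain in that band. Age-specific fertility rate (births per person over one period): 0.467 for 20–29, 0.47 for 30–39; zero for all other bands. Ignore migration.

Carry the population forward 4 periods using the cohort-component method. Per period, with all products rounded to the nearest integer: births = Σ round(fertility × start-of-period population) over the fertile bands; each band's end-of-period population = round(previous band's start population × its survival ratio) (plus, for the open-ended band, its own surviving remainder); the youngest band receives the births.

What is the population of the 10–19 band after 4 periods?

Numbering the bands 1..5 from youngest to oldest:
After projecting period 1:
Births: 4000 × 0.467 = 1868 ; 14400 × 0.47 = 6768 — total 8636
Band 2: 20200 × 0.967 = 19533
Band 3: 2900 × 0.942 = 2732
Band 4: 4000 × 0.949 = 3796
Band 5: 14400 × 0.964 + 5000 × 0.422 = 13882 + 2110 = 15992
Giving 8636 / 19533 / 2732 / 3796 / 15992.
After projecting period 2:
Births: 2732 × 0.467 = 1276 ; 3796 × 0.47 = 1784 — total 3060
Band 2: 8636 × 0.967 = 8351
Band 3: 19533 × 0.942 = 18400
Band 4: 2732 × 0.949 = 2593
Band 5: 3796 × 0.964 + 15992 × 0.422 = 3659 + 6749 = 10408
Giving 3060 / 8351 / 18400 / 2593 / 10408.
After projecting period 3:
Births: 18400 × 0.467 = 8593 ; 2593 × 0.47 = 1219 — total 9812
Band 2: 3060 × 0.967 = 2959
Band 3: 8351 × 0.942 = 7867
Band 4: 18400 × 0.949 = 17462
Band 5: 2593 × 0.964 + 10408 × 0.422 = 2500 + 4392 = 6892
Giving 9812 / 2959 / 7867 / 17462 / 6892.
After projecting period 4:
Births: 7867 × 0.467 = 3674 ; 17462 × 0.47 = 8207 — total 11881
Band 2: 9812 × 0.967 = 9488
Band 3: 2959 × 0.942 = 2787
Band 4: 7867 × 0.949 = 7466
Band 5: 17462 × 0.964 + 6892 × 0.422 = 16833 + 2908 = 19741
Giving 11881 / 9488 / 2787 / 7466 / 19741.

9488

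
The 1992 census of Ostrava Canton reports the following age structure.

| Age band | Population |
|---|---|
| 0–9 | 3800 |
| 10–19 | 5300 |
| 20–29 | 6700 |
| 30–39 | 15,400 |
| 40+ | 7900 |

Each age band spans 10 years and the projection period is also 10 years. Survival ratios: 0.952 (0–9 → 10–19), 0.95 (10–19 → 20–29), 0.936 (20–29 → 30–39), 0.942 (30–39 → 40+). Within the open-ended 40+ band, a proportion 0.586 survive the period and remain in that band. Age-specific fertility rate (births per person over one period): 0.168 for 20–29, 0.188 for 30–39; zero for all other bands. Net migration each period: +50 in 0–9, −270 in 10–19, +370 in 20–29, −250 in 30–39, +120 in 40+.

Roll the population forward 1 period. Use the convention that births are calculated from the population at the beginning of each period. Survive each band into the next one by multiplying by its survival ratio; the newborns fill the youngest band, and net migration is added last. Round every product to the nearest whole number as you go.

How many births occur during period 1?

4021

Period 1.
Births: 6700 × 0.168 = 1126, 15400 × 0.188 = 2895 — total 4021
10–19: 3800 × 0.952 = 3618
20–29: 5300 × 0.95 = 5035
30–39: 6700 × 0.936 = 6271
40+: 15400 × 0.942 + 7900 × 0.586 = 14507 + 4629 = 19136
Net migration: 0–9 + 50 → 4071; 10–19 − 270 → 3348; 20–29 + 370 → 5405; 30–39 − 250 → 6021; 40+ + 120 → 19256
Population now: 0–9=4071, 10–19=3348, 20–29=5405, 30–39=6021, 40+=19256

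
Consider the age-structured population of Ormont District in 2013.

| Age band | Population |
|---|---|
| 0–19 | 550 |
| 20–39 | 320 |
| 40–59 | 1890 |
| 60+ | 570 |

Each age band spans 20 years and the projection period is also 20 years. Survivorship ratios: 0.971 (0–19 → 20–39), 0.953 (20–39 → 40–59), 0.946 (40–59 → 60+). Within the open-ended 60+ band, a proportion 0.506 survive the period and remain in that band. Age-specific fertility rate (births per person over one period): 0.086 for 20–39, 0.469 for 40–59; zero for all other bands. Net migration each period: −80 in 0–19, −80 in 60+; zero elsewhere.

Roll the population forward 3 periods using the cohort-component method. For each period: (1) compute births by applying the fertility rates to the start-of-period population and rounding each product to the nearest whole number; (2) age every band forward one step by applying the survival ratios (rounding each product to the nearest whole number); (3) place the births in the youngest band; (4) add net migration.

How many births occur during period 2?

(Groups numbered youngest = 1 to oldest = 4.)
Period 1:
Births: 320 × 0.086 = 28 ; 1890 × 0.469 = 886 — total 914
Group 2: 550 × 0.971 = 534
Group 3: 320 × 0.953 = 305
Group 4: 1890 × 0.946 + 570 × 0.506 = 1788 + 288 = 2076
Net migration: Group 1 − 80 → 834; Group 4 − 80 → 1996
Population now: 0–19=834, 20–39=534, 40–59=305, 60+=1996
Period 2:
Births: 534 × 0.086 = 46 ; 305 × 0.469 = 143 — total 189
Group 2: 834 × 0.971 = 810
Group 3: 534 × 0.953 = 509
Group 4: 305 × 0.946 + 1996 × 0.506 = 289 + 1010 = 1299
Net migration: Group 1 − 80 → 109; Group 4 − 80 → 1219
Population now: 0–19=109, 20–39=810, 40–59=509, 60+=1219

189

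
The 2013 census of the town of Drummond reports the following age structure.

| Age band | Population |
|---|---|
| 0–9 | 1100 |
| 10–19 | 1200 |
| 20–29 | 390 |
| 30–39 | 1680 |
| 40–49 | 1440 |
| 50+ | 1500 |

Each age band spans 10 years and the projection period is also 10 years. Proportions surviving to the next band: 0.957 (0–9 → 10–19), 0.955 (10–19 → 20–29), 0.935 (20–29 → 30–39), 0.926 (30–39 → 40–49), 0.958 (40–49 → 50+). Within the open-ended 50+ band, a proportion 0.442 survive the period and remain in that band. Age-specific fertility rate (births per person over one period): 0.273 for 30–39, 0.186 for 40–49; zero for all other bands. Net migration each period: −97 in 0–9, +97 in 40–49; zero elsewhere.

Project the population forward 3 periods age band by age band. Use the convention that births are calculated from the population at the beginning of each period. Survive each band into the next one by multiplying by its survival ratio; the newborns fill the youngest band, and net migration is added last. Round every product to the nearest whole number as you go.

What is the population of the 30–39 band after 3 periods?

Let band 1 be 0–9 through band 6 = 50+.
Period 1:
Births: 1680 * 0.273 = 459 ; 1440 * 0.186 = 268 — total 727
Band 2: 1100 * 0.957 = 1053
Band 3: 1200 * 0.955 = 1146
Band 4: 390 * 0.935 = 365
Band 5: 1680 * 0.926 = 1556
Band 6: 1440 * 0.958 + 1500 * 0.442 = 1380 + 663 = 2043
Net migration: Band 1 − 97 → 630; Band 5 + 97 → 1653
End of period: [630, 1053, 1146, 365, 1653, 2043]
Period 2:
Births: 365 * 0.273 = 100 ; 1653 * 0.186 = 307 — total 407
Band 2: 630 * 0.957 = 603
Band 3: 1053 * 0.955 = 1006
Band 4: 1146 * 0.935 = 1072
Band 5: 365 * 0.926 = 338
Band 6: 1653 * 0.958 + 2043 * 0.442 = 1584 + 903 = 2487
Net migration: Band 1 − 97 → 310; Band 5 + 97 → 435
End of period: [310, 603, 1006, 1072, 435, 2487]
Period 3:
Births: 1072 * 0.273 = 293 ; 435 * 0.186 = 81 — total 374
Band 2: 310 * 0.957 = 297
Band 3: 603 * 0.955 = 576
Band 4: 1006 * 0.935 = 941
Band 5: 1072 * 0.926 = 993
Band 6: 435 * 0.958 + 2487 * 0.442 = 417 + 1099 = 1516
Net migration: Band 1 − 97 → 277; Band 5 + 97 → 1090
End of period: [277, 297, 576, 941, 1090, 1516]

941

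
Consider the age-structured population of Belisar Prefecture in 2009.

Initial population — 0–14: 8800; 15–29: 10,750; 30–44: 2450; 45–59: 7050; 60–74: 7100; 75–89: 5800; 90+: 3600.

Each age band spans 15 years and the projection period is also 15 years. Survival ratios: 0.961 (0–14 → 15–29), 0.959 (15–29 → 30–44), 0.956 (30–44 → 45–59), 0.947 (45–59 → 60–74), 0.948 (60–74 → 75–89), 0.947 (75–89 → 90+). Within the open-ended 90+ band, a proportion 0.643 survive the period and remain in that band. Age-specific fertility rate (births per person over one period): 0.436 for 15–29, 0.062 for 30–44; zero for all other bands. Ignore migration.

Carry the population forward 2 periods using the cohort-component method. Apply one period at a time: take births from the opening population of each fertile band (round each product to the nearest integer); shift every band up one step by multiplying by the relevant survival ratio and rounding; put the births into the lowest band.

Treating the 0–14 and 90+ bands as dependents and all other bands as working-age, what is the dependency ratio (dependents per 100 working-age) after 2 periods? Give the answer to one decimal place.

(Groups numbered youngest = 1 to oldest = 7.)
Period 1:
Births: 10750 × 0.436 = 4687, 2450 × 0.062 = 152 → 4839
Group 2: 8800 × 0.961 = 8457
Group 3: 10750 × 0.959 = 10309
Group 4: 2450 × 0.956 = 2342
Group 5: 7050 × 0.947 = 6676
Group 6: 7100 × 0.948 = 6731
Group 7: 5800 × 0.947 + 3600 × 0.643 = 5493 + 2315 = 7808
Population now: 0–14=4839, 15–29=8457, 30–44=10309, 45–59=2342, 60–74=6676, 75–89=6731, 90+=7808
Period 2:
Births: 8457 × 0.436 = 3687, 10309 × 0.062 = 639 → 4326
Group 2: 4839 × 0.961 = 4650
Group 3: 8457 × 0.959 = 8110
Group 4: 10309 × 0.956 = 9855
Group 5: 2342 × 0.947 = 2218
Group 6: 6676 × 0.948 = 6329
Group 7: 6731 × 0.947 + 7808 × 0.643 = 6374 + 5021 = 11395
Population now: 0–14=4326, 15–29=4650, 30–44=8110, 45–59=9855, 60–74=2218, 75–89=6329, 90+=11395
Dependents (band 0–14 + band 90+) = 4326 + 11395 = 15721; working-age = 31162; ratio = 15721/31162 × 100 = 50.4

50.4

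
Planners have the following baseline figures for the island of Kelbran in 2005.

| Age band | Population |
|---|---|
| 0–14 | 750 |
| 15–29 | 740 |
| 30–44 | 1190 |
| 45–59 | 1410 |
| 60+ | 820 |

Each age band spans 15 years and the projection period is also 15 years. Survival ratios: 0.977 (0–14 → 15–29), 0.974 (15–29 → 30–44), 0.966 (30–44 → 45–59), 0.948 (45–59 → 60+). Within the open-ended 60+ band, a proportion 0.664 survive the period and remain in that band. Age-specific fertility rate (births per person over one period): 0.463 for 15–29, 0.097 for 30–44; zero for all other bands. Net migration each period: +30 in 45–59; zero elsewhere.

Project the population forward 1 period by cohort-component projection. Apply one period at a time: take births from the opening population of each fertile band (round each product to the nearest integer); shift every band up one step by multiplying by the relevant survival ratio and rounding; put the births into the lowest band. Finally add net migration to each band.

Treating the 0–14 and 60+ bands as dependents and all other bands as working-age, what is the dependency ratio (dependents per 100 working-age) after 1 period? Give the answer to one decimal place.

88.8

Numbering the groups 1..5 from youngest to oldest:
[period 1]
Births: 740 × 0.463 = 343  |  1190 × 0.097 = 115 — total 458
Group 2: 750 × 0.977 = 733
Group 3: 740 × 0.974 = 721
Group 4: 1190 × 0.966 = 1150
Group 5: 1410 × 0.948 + 820 × 0.664 = 1337 + 544 = 1881
Net migration: Group 4 + 30 → 1180
Population now: 0–14=458, 15–29=733, 30–44=721, 45–59=1180, 60+=1881
Dependents (band 0–14 + band 60+) = 458 + 1881 = 2339; working-age = 2634; ratio = 2339/2634 × 100 = 88.8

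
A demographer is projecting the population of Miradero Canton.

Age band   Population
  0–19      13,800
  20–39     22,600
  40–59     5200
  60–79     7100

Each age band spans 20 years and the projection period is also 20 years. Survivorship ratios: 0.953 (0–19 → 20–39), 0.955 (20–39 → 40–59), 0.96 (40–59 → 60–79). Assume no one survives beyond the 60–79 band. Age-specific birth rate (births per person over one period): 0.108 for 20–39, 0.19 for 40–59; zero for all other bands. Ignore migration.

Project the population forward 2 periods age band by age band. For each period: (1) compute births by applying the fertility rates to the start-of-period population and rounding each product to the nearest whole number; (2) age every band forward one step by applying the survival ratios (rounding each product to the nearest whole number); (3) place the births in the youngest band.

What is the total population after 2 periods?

42068

(Groups numbered youngest = 1 to oldest = 4.)
After projecting period 1:
Births: 22600 × 0.108 = 2441  |  5200 × 0.19 = 988 → total 3429
Group 2: 13800 × 0.953 = 13151
Group 3: 22600 × 0.955 = 21583
Group 4: 5200 × 0.96 = 4992
Population now: 0–19=3429, 20–39=13151, 40–59=21583, 60–79=4992
After projecting period 2:
Births: 13151 × 0.108 = 1420  |  21583 × 0.19 = 4101 → total 5521
Group 2: 3429 × 0.953 = 3268
Group 3: 13151 × 0.955 = 12559
Group 4: 21583 × 0.96 = 20720
Population now: 0–19=5521, 20–39=3268, 40–59=12559, 60–79=20720
Total after period 2: 5521 + 3268 + 12559 + 20720 = 42068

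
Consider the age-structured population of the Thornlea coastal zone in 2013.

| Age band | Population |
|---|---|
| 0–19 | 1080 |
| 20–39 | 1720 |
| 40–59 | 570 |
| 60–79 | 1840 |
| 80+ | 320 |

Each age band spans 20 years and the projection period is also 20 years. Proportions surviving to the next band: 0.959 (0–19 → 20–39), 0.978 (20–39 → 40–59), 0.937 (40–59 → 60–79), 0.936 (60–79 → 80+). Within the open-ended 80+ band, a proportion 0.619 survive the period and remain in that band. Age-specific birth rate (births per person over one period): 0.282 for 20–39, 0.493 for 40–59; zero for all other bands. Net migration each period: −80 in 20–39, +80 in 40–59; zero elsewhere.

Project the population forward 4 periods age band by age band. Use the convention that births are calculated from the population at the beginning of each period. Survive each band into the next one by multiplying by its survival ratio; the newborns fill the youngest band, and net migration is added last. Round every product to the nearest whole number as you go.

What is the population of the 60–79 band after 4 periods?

Numbering the bands 1..5 from youngest to oldest:
Period 1.
Births: 1720 * 0.282 = 485  |  570 * 0.493 = 281 → 766
Band 2: 1080 * 0.959 = 1036
Band 3: 1720 * 0.978 = 1682
Band 4: 570 * 0.937 = 534
Band 5: 1840 * 0.936 + 320 * 0.619 = 1722 + 198 = 1920
Net migration: Band 2 − 80 → 956; Band 3 + 80 → 1762
Giving 766 / 956 / 1762 / 534 / 1920.
Period 2.
Births: 956 * 0.282 = 270  |  1762 * 0.493 = 869 → 1139
Band 2: 766 * 0.959 = 735
Band 3: 956 * 0.978 = 935
Band 4: 1762 * 0.937 = 1651
Band 5: 534 * 0.936 + 1920 * 0.619 = 500 + 1188 = 1688
Net migration: Band 2 − 80 → 655; Band 3 + 80 → 1015
Giving 1139 / 655 / 1015 / 1651 / 1688.
Period 3.
Births: 655 * 0.282 = 185  |  1015 * 0.493 = 500 → 685
Band 2: 1139 * 0.959 = 1092
Band 3: 655 * 0.978 = 641
Band 4: 1015 * 0.937 = 951
Band 5: 1651 * 0.936 + 1688 * 0.619 = 1545 + 1045 = 2590
Net migration: Band 2 − 80 → 1012; Band 3 + 80 → 721
Giving 685 / 1012 / 721 / 951 / 2590.
Period 4.
Births: 1012 * 0.282 = 285  |  721 * 0.493 = 355 → 640
Band 2: 685 * 0.959 = 657
Band 3: 1012 * 0.978 = 990
Band 4: 721 * 0.937 = 676
Band 5: 951 * 0.936 + 2590 * 0.619 = 890 + 1603 = 2493
Net migration: Band 2 − 80 → 577; Band 3 + 80 → 1070
Giving 640 / 577 / 1070 / 676 / 2493.

676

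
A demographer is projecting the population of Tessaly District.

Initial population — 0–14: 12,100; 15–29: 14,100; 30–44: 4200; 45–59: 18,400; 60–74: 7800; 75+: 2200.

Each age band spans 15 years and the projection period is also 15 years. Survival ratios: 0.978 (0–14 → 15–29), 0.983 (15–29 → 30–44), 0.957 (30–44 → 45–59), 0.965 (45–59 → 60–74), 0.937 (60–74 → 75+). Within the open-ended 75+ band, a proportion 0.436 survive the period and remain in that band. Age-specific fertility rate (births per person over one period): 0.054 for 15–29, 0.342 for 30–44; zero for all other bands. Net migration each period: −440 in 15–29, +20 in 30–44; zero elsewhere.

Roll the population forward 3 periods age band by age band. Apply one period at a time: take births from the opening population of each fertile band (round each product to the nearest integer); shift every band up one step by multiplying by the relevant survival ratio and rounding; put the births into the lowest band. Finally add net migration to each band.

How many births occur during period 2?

5362

Let group 1 be 0–14 through group 6 = 75+.
After projecting period 1:
Births: 14100 × 0.054 = 761, 4200 × 0.342 = 1436 → total 2197
Group 2: 12100 × 0.978 = 11834
Group 3: 14100 × 0.983 = 13860
Group 4: 4200 × 0.957 = 4019
Group 5: 18400 × 0.965 = 17756
Group 6: 7800 × 0.937 + 2200 × 0.436 = 7309 + 959 = 8268
Net migration: Group 2 − 440 → 11394; Group 3 + 20 → 13880
→ [2197, 11394, 13880, 4019, 17756, 8268]
After projecting period 2:
Births: 11394 × 0.054 = 615, 13880 × 0.342 = 4747 → total 5362
Group 2: 2197 × 0.978 = 2149
Group 3: 11394 × 0.983 = 11200
Group 4: 13880 × 0.957 = 13283
Group 5: 4019 × 0.965 = 3878
Group 6: 17756 × 0.937 + 8268 × 0.436 = 16637 + 3605 = 20242
Net migration: Group 2 − 440 → 1709; Group 3 + 20 → 11220
→ [5362, 1709, 11220, 13283, 3878, 20242]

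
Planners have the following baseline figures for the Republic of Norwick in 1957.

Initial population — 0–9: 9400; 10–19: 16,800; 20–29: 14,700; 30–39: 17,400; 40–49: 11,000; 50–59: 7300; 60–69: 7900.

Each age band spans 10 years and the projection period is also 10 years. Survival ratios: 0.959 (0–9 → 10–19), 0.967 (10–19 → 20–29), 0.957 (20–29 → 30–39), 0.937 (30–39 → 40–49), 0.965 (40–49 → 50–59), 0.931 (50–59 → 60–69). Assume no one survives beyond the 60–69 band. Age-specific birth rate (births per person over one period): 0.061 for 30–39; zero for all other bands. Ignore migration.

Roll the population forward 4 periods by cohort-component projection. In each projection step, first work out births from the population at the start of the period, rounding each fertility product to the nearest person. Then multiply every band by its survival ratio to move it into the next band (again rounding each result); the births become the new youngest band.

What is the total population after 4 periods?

(Groups numbered youngest = 1 to oldest = 7.)
[period 1]
Births: 17400 × 0.061 = 1061
Group 2: 9400 × 0.959 = 9015
Group 3: 16800 × 0.967 = 16246
Group 4: 14700 × 0.957 = 14068
Group 5: 17400 × 0.937 = 16304
Group 6: 11000 × 0.965 = 10615
Group 7: 7300 × 0.931 = 6796
Population now: 0–9=1061, 10–19=9015, 20–29=16246, 30–39=14068, 40–49=16304, 50–59=10615, 60–69=6796
[period 2]
Births: 14068 × 0.061 = 858
Group 2: 1061 × 0.959 = 1017
Group 3: 9015 × 0.967 = 8718
Group 4: 16246 × 0.957 = 15547
Group 5: 14068 × 0.937 = 13182
Group 6: 16304 × 0.965 = 15733
Group 7: 10615 × 0.931 = 9883
Population now: 0–9=858, 10–19=1017, 20–29=8718, 30–39=15547, 40–49=13182, 50–59=15733, 60–69=9883
[period 3]
Births: 15547 × 0.061 = 948
Group 2: 858 × 0.959 = 823
Group 3: 1017 × 0.967 = 983
Group 4: 8718 × 0.957 = 8343
Group 5: 15547 × 0.937 = 14568
Group 6: 13182 × 0.965 = 12721
Group 7: 15733 × 0.931 = 14647
Population now: 0–9=948, 10–19=823, 20–29=983, 30–39=8343, 40–49=14568, 50–59=12721, 60–69=14647
[period 4]
Births: 8343 × 0.061 = 509
Group 2: 948 × 0.959 = 909
Group 3: 823 × 0.967 = 796
Group 4: 983 × 0.957 = 941
Group 5: 8343 × 0.937 = 7817
Group 6: 14568 × 0.965 = 14058
Group 7: 12721 × 0.931 = 11843
Population now: 0–9=509, 10–19=909, 20–29=796, 30–39=941, 40–49=7817, 50–59=14058, 60–69=11843
Total after period 4: 509 + 909 + 796 + 941 + 7817 + 14058 + 11843 = 36873

36873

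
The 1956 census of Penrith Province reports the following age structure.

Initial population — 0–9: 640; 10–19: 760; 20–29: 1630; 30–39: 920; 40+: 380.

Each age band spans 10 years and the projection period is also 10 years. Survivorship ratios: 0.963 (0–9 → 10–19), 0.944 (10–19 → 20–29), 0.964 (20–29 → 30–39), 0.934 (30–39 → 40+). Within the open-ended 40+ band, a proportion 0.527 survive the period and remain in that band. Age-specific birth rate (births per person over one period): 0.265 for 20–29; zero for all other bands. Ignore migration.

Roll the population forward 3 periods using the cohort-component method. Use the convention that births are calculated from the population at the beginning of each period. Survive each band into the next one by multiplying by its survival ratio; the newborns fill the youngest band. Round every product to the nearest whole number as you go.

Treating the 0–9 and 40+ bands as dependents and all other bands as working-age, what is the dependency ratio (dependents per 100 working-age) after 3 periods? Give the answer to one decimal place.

(Groups numbered youngest = 1 to oldest = 5.)
— Period 1 —
Births: 1630 * 0.265 = 432
Group 2: 640 * 0.963 = 616
Group 3: 760 * 0.944 = 717
Group 4: 1630 * 0.964 = 1571
Group 5: 920 * 0.934 + 380 * 0.527 = 859 + 200 = 1059
Population now: 0–9=432, 10–19=616, 20–29=717, 30–39=1571, 40+=1059
— Period 2 —
Births: 717 * 0.265 = 190
Group 2: 432 * 0.963 = 416
Group 3: 616 * 0.944 = 582
Group 4: 717 * 0.964 = 691
Group 5: 1571 * 0.934 + 1059 * 0.527 = 1467 + 558 = 2025
Population now: 0–9=190, 10–19=416, 20–29=582, 30–39=691, 40+=2025
— Period 3 —
Births: 582 * 0.265 = 154
Group 2: 190 * 0.963 = 183
Group 3: 416 * 0.944 = 393
Group 4: 582 * 0.964 = 561
Group 5: 691 * 0.934 + 2025 * 0.527 = 645 + 1067 = 1712
Population now: 0–9=154, 10–19=183, 20–29=393, 30–39=561, 40+=1712
Dependents (band 0–9 + band 40+) = 154 + 1712 = 1866; working-age = 1137; ratio = 1866/1137 × 100 = 164.1

164.1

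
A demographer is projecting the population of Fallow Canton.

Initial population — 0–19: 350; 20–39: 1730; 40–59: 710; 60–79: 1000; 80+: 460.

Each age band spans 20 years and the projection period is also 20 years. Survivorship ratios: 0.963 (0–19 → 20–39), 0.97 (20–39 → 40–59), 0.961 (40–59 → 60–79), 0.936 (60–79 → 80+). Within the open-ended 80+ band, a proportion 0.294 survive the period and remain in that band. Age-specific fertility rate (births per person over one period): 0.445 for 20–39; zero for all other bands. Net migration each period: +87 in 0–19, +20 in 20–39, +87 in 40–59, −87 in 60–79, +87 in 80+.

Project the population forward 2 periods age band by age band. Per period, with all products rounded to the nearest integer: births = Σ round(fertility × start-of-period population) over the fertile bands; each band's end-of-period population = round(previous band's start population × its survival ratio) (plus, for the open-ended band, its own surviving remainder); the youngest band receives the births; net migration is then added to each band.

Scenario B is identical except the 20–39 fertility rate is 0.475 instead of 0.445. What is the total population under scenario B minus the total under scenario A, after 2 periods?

61

Numbering the bands 1..5 from youngest to oldest:
— Period 1 —
Births: 1730 * 0.445 = 770
Band 2: 350 * 0.963 = 337
Band 3: 1730 * 0.97 = 1678
Band 4: 710 * 0.961 = 682
Band 5: 1000 * 0.936 + 460 * 0.294 = 936 + 135 = 1071
Net migration: Band 1 + 87 → 857; Band 2 + 20 → 357; Band 3 + 87 → 1765; Band 4 − 87 → 595; Band 5 + 87 → 1158
End of period: [857, 357, 1765, 595, 1158]
— Period 2 —
Births: 357 * 0.445 = 159
Band 2: 857 * 0.963 = 825
Band 3: 357 * 0.97 = 346
Band 4: 1765 * 0.961 = 1696
Band 5: 595 * 0.936 + 1158 * 0.294 = 557 + 340 = 897
Net migration: Band 1 + 87 → 246; Band 2 + 20 → 845; Band 3 + 87 → 433; Band 4 − 87 → 1609; Band 5 + 87 → 984
End of period: [246, 845, 433, 1609, 984]
Scenario A total after 2 periods: 4117
Scenario B projection —
— Period 1 —
Births: 1730 * 0.475 = 822
Band 2: 350 * 0.963 = 337
Band 3: 1730 * 0.97 = 1678
Band 4: 710 * 0.961 = 682
Band 5: 1000 * 0.936 + 460 * 0.294 = 936 + 135 = 1071
Net migration: Band 1 + 87 → 909; Band 2 + 20 → 357; Band 3 + 87 → 1765; Band 4 − 87 → 595; Band 5 + 87 → 1158
End of period: [909, 357, 1765, 595, 1158]
— Period 2 —
Births: 357 * 0.475 = 170
Band 2: 909 * 0.963 = 875
Band 3: 357 * 0.97 = 346
Band 4: 1765 * 0.961 = 1696
Band 5: 595 * 0.936 + 1158 * 0.294 = 557 + 340 = 897
Net migration: Band 1 + 87 → 257; Band 2 + 20 → 895; Band 3 + 87 → 433; Band 4 − 87 → 1609; Band 5 + 87 → 984
End of period: [257, 895, 433, 1609, 984]
Scenario B total after 2 periods: 4178
Difference B − A = 4178 − 4117 = 61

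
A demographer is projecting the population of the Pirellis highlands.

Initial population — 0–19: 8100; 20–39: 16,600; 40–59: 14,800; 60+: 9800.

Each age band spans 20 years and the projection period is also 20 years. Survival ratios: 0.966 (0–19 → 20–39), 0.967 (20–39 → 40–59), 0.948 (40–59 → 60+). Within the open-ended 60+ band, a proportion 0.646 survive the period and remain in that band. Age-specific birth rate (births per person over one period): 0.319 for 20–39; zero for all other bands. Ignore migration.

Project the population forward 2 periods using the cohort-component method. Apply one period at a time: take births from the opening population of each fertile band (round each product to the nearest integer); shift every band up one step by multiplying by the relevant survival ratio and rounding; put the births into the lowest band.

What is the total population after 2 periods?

43548

— Period 1 —
Births: 16600 * 0.319 = 5295
20–39: 8100 * 0.966 = 7825
40–59: 16600 * 0.967 = 16052
60+: 14800 * 0.948 + 9800 * 0.646 = 14030 + 6331 = 20361
End of period: [5295, 7825, 16052, 20361]
— Period 2 —
Births: 7825 * 0.319 = 2496
20–39: 5295 * 0.966 = 5115
40–59: 7825 * 0.967 = 7567
60+: 16052 * 0.948 + 20361 * 0.646 = 15217 + 13153 = 28370
End of period: [2496, 5115, 7567, 28370]
Total after period 2: 2496 + 5115 + 7567 + 28370 = 43548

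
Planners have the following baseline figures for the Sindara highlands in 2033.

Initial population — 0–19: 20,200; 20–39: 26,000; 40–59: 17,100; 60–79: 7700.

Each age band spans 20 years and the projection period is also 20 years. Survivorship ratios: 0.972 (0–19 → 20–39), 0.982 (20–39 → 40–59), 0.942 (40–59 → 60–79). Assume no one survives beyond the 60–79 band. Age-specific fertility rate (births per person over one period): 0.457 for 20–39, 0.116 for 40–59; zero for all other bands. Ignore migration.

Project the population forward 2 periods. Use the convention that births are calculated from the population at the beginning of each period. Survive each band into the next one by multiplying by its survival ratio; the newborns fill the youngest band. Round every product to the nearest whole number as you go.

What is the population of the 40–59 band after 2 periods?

[period 1]
Births: 26000 × 0.457 = 11882, 17100 × 0.116 = 1984 — total 13866
20–39: 20200 × 0.972 = 19634
40–59: 26000 × 0.982 = 25532
60–79: 17100 × 0.942 = 16108
Giving 13866 / 19634 / 25532 / 16108.
[period 2]
Births: 19634 × 0.457 = 8973, 25532 × 0.116 = 2962 — total 11935
20–39: 13866 × 0.972 = 13478
40–59: 19634 × 0.982 = 19281
60–79: 25532 × 0.942 = 24051
Giving 11935 / 13478 / 19281 / 24051.

19281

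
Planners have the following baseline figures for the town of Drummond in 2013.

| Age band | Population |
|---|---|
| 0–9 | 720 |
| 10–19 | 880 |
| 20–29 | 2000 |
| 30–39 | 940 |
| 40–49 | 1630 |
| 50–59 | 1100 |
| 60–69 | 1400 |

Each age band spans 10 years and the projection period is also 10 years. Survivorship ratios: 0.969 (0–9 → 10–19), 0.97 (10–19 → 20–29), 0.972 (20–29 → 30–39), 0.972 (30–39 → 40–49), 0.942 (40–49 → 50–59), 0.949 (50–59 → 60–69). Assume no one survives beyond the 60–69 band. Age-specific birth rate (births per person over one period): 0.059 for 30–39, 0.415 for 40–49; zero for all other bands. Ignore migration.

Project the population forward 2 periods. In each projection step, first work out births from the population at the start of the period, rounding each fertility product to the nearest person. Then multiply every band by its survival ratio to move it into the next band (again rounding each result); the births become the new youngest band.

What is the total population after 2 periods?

6917

After projecting period 1:
Births: 940 × 0.059 = 55, 1630 × 0.415 = 676 ⇒ total 731
10–19: 720 × 0.969 = 698
20–29: 880 × 0.97 = 854
30–39: 2000 × 0.972 = 1944
40–49: 940 × 0.972 = 914
50–59: 1630 × 0.942 = 1535
60–69: 1100 × 0.949 = 1044
Population now: 0–9=731, 10–19=698, 20–29=854, 30–39=1944, 40–49=914, 50–59=1535, 60–69=1044
After projecting period 2:
Births: 1944 × 0.059 = 115, 914 × 0.415 = 379 ⇒ total 494
10–19: 731 × 0.969 = 708
20–29: 698 × 0.97 = 677
30–39: 854 × 0.972 = 830
40–49: 1944 × 0.972 = 1890
50–59: 914 × 0.942 = 861
60–69: 1535 × 0.949 = 1457
Population now: 0–9=494, 10–19=708, 20–29=677, 30–39=830, 40–49=1890, 50–59=861, 60–69=1457
Total after period 2: 494 + 708 + 677 + 830 + 1890 + 861 + 1457 = 6917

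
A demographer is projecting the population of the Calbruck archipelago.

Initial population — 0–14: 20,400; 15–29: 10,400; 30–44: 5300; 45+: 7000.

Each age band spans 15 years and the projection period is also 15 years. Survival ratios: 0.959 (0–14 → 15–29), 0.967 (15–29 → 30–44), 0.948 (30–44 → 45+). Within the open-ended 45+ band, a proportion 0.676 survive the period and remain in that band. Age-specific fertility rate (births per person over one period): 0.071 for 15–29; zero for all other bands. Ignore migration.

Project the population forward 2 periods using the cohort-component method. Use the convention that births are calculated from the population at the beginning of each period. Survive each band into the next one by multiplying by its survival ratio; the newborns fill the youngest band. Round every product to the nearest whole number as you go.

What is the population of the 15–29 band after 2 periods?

Period 1.
Births: 10400 * 0.071 = 738
15–29: 20400 * 0.959 = 19564
30–44: 10400 * 0.967 = 10057
45+: 5300 * 0.948 + 7000 * 0.676 = 5024 + 4732 = 9756
Population now: 0–14=738, 15–29=19564, 30–44=10057, 45+=9756
Period 2.
Births: 19564 * 0.071 = 1389
15–29: 738 * 0.959 = 708
30–44: 19564 * 0.967 = 18918
45+: 10057 * 0.948 + 9756 * 0.676 = 9534 + 6595 = 16129
Population now: 0–14=1389, 15–29=708, 30–44=18918, 45+=16129

708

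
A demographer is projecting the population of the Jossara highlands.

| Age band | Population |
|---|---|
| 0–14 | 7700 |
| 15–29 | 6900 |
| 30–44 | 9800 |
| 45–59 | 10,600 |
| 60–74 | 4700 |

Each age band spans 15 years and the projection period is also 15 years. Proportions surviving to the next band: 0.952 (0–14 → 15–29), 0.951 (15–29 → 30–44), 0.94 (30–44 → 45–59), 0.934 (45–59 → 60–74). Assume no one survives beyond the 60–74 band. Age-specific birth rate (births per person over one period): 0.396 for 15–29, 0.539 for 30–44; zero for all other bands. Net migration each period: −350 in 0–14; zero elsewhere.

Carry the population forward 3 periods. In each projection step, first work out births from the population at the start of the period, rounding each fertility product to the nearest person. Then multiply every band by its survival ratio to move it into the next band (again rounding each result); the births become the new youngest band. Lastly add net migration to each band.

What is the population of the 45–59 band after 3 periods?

— Period 1 —
Births: 6900 × 0.396 = 2732 ; 9800 × 0.539 = 5282 ⇒ total 8014
15–29: 7700 × 0.952 = 7330
30–44: 6900 × 0.951 = 6562
45–59: 9800 × 0.94 = 9212
60–74: 10600 × 0.934 = 9900
Net migration: 0–14 − 350 → 7664
End of period: [7664, 7330, 6562, 9212, 9900]
— Period 2 —
Births: 7330 × 0.396 = 2903 ; 6562 × 0.539 = 3537 ⇒ total 6440
15–29: 7664 × 0.952 = 7296
30–44: 7330 × 0.951 = 6971
45–59: 6562 × 0.94 = 6168
60–74: 9212 × 0.934 = 8604
Net migration: 0–14 − 350 → 6090
End of period: [6090, 7296, 6971, 6168, 8604]
— Period 3 —
Births: 7296 × 0.396 = 2889 ; 6971 × 0.539 = 3757 ⇒ total 6646
15–29: 6090 × 0.952 = 5798
30–44: 7296 × 0.951 = 6938
45–59: 6971 × 0.94 = 6553
60–74: 6168 × 0.934 = 5761
Net migration: 0–14 − 350 → 6296
End of period: [6296, 5798, 6938, 6553, 5761]

6553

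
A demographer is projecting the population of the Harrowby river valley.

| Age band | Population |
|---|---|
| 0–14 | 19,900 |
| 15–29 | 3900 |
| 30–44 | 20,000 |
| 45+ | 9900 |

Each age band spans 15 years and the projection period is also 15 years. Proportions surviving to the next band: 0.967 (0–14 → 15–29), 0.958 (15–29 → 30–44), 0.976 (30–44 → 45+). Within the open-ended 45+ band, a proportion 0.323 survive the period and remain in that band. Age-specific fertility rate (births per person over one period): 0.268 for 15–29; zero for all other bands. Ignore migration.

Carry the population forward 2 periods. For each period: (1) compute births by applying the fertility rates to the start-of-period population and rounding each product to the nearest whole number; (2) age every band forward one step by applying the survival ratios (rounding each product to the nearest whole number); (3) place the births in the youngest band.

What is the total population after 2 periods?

35587

(Groups numbered youngest = 1 to oldest = 4.)
After projecting period 1:
Births: 3900 × 0.268 = 1045
Group 2: 19900 × 0.967 = 19243
Group 3: 3900 × 0.958 = 3736
Group 4: 20000 × 0.976 + 9900 × 0.323 = 19520 + 3198 = 22718
Giving 1045 / 19243 / 3736 / 22718.
After projecting period 2:
Births: 19243 × 0.268 = 5157
Group 2: 1045 × 0.967 = 1011
Group 3: 19243 × 0.958 = 18435
Group 4: 3736 × 0.976 + 22718 × 0.323 = 3646 + 7338 = 10984
Giving 5157 / 1011 / 18435 / 10984.
Total after period 2: 5157 + 1011 + 18435 + 10984 = 35587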